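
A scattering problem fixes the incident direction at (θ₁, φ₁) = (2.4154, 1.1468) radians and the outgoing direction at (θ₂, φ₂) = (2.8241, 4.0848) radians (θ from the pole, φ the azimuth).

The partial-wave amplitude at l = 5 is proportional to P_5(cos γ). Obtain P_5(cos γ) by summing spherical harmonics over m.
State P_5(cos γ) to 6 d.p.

0.073374

Addition theorem: P_5(cos γ) = (4π/11) Σ_m Y*_{lm}(Ω₁) Y_{lm}(Ω₂), m = −5…5:
  m=-5: Y*=+0.051109-0.031278i  Y=-0.000005-0.001376i  product -0.000043-0.000070i
  m=-4: Y*=+0.026641+0.211693i  Y=+0.010692-0.007816i  product +0.001939+0.002055i
  m=-3: Y*=-0.390264-0.120213i  Y=+0.071353+0.023011i  product -0.025080-0.017558i
  m=-2: Y*=+0.250298-0.283771i  Y=+0.083174+0.254719i  product +0.093100+0.040153i
  m=-1: Y*=-0.023034-0.051032i  Y=-0.321190+0.442758i  product +0.029993+0.006192i
  m=+0: Y*=+0.388575-0.000000i  Y=-0.348943+0.000000i  product -0.135591+0.000000i
  m=+1: Y*=+0.023034-0.051032i  Y=+0.321190+0.442758i  product +0.029993-0.006192i
  m=+2: Y*=+0.250298+0.283771i  Y=+0.083174-0.254719i  product +0.093100-0.040153i
  m=+3: Y*=+0.390264-0.120213i  Y=-0.071353+0.023011i  product -0.025080+0.017558i
  m=+4: Y*=+0.026641-0.211693i  Y=+0.010692+0.007816i  product +0.001939-0.002055i
  m=+5: Y*=-0.051109-0.031278i  Y=+0.000005-0.001376i  product -0.000043+0.000070i
Total Σ_m = +0.064228-0.000000i. Multiply by 1.142397: +0.073374-0.000000i. P_5(cos γ) = 0.073374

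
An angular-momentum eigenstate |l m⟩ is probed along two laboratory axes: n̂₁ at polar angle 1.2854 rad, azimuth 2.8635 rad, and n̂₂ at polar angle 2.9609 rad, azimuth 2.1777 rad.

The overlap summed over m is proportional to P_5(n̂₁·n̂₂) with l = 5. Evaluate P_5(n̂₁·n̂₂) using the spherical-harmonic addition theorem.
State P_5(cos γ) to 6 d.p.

-0.243685

Summing Y*_{l m}(θ₁,φ₁)·Y_{l m}(θ₂,φ₂) over m ∈ [−5, 5]; prefactor 4π/(2·5+1) = 1.142397:
  term(m=-5) = (-0.000031, -0.000009)   from Y*(Ω₁)=(-0.067717, 0.371432), Y(Ω₂)=(-0.000009, 0.000087)
  term(m=-4) = (0.000486, -0.000205)   from Y*(Ω₁)=(0.155024, -0.314138), Y(Ω₂)=(0.001138, 0.000986)
  term(m=-3) = (0.000634, -0.001199)   from Y*(Ω₁)=(0.058845, -0.064899), Y(Ω₂)=(0.014998, -0.003828)
  term(m=-2) = (0.006790, 0.033634)   from Y*(Ω₁)=(-0.284384, 0.176787), Y(Ω₂)=(0.035809, -0.096009)
  term(m=-1) = (0.002168, 0.001774)   from Y*(Ω₁)=(-0.006575, 0.001877), Y(Ω₂)=(-0.233650, -0.336516)
  term(m=+0) = (-0.233403, 0.000000)   from Y*(Ω₁)=(0.324234, -0.000000), Y(Ω₂)=(-0.719860, 0.000000)
  term(m=+1) = (0.002168, -0.001774)   from Y*(Ω₁)=(0.006575, 0.001877), Y(Ω₂)=(0.233650, -0.336516)
  term(m=+2) = (0.006790, -0.033634)   from Y*(Ω₁)=(-0.284384, -0.176787), Y(Ω₂)=(0.035809, 0.096009)
  term(m=+3) = (0.000634, 0.001199)   from Y*(Ω₁)=(-0.058845, -0.064899), Y(Ω₂)=(-0.014998, -0.003828)
  term(m=+4) = (0.000486, 0.000205)   from Y*(Ω₁)=(0.155024, 0.314138), Y(Ω₂)=(0.001138, -0.000986)
  term(m=+5) = (-0.000031, 0.000009)   from Y*(Ω₁)=(0.067717, 0.371432), Y(Ω₂)=(0.000009, 0.000087)
Accumulated sum (-0.213310, -0.000000); after 4π/(2l+1) scaling, (-0.243685, -0.000000) ⇒ P_5 = -0.243685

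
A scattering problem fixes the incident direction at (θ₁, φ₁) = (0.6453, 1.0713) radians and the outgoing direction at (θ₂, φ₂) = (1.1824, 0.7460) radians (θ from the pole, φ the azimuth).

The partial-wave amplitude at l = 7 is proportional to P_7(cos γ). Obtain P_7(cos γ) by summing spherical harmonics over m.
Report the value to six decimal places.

Summing Y*_{l m}(θ₁,φ₁)·Y_{l m}(θ₂,φ₂) over m ∈ [−7, 7]; prefactor 4π/(2·7+1) = 0.837758:
  m=-7: (0.004946, 0.013347) × (0.141897, 0.253909) = (-0.002687, 0.003150)  (running Σ = (-0.002687, 0.003150))
  m=-6: (0.070010, 0.010196) × (-0.104292, 0.432940) = (-0.011716, 0.029247)  (running Σ = (-0.014403, 0.032397))
  m=-5: (0.126537, -0.168502) × (-0.179170, 0.119551) = (-0.002527, 0.045318)  (running Σ = (-0.016930, 0.077715))
  m=-4: (-0.168377, -0.369878) × (0.228692, 0.036342) = (-0.025065, -0.090707)  (running Σ = (-0.041994, -0.012993))
  m=-3: (-0.459261, -0.033266) × (0.191271, 0.242818) = (-0.079766, -0.117880)  (running Σ = (-0.121760, -0.130872))
  m=-2: (-0.074555, 0.115856) × (0.008651, -0.109562) = (0.012048, 0.009171)  (running Σ = (-0.109712, -0.121702))
  m=-1: (-0.164514, -0.301501) × (0.236417, -0.218485) = (-0.104767, -0.035336)  (running Σ = (-0.214479, -0.157038))
  m=0: (-0.257225, -0.000000) × (-0.072718, 0.000000) = (0.018705, 0.000000)  (running Σ = (-0.195774, -0.157038))
  m=1: (0.164514, -0.301501) × (-0.236417, -0.218485) = (-0.104767, 0.035336)  (running Σ = (-0.300542, -0.121702))
  m=2: (-0.074555, -0.115856) × (0.008651, 0.109562) = (0.012048, -0.009171)  (running Σ = (-0.288493, -0.130872))
  m=3: (0.459261, -0.033266) × (-0.191271, 0.242818) = (-0.079766, 0.117880)  (running Σ = (-0.368259, -0.012993))
  m=4: (-0.168377, 0.369878) × (0.228692, -0.036342) = (-0.025065, 0.090707)  (running Σ = (-0.393324, 0.077715))
  m=5: (-0.126537, -0.168502) × (0.179170, 0.119551) = (-0.002527, -0.045318)  (running Σ = (-0.395851, 0.032397))
  m=6: (0.070010, -0.010196) × (-0.104292, -0.432940) = (-0.011716, -0.029247)  (running Σ = (-0.407566, 0.003150))
  m=7: (-0.004946, 0.013347) × (-0.141897, 0.253909) = (-0.002687, -0.003150)  (running Σ = (-0.410253, -0.000000))
Total Σ_m = (-0.410253, -0.000000). Multiply by 0.837758: (-0.343693, -0.000000). P_7(cos γ) = -0.343693

-0.343693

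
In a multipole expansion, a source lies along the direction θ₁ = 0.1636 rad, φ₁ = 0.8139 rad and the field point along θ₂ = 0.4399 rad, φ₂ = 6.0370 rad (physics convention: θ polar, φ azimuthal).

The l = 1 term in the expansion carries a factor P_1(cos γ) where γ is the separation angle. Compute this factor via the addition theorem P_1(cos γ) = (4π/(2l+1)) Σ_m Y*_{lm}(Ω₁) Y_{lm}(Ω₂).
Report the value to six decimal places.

Summing Y*_{l m}(θ₁,φ₁)·Y_{l m}(θ₂,φ₂) over m ∈ [−1, 1]; prefactor 4π/(2·1+1) = 4.188790:
  [-1]  conj(Y_{1,-1})(Ω₁) = 0.03864 + 0.04091j ; Y_{1,-1}(Ω₂) = 0.14269 + 0.03586j ; Δ = 0.00405 + 0.00722j
  [+0]  conj(Y_{1,0})(Ω₁) = 0.48208 + 0.00000j ; Y_{1,0}(Ω₂) = 0.44208 + 0.00000j ; Δ = 0.21312 + 0.00000j
  [+1]  conj(Y_{1,1})(Ω₁) = -0.03864 + 0.04091j ; Y_{1,1}(Ω₂) = -0.14269 + 0.03586j ; Δ = 0.00405 - 0.00722j
Accumulated sum 0.22121 + 0.00000j; after 4π/(2l+1) scaling, 0.92662 + 0.00000j ⇒ P_1 = 0.926615

0.926615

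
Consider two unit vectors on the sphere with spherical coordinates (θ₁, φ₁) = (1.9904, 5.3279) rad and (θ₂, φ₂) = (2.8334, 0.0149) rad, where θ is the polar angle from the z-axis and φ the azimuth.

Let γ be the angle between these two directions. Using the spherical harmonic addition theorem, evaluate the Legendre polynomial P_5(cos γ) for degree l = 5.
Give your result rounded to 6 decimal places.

-0.015334

Summing Y*_{l m}(θ₁,φ₁)·Y_{l m}(θ₂,φ₂) over m ∈ [−5, 5]; prefactor 4π/(2·5+1) = 1.142397:
  m=-5: 0.01887 + 0.29424j × 0.00119 - 0.00009j = 0.00005 + 0.00035j  (running Σ = 0.00005 + 0.00035j)
  m=-4: 0.32353 - 0.26139j × -0.01182 + 0.00071j = -0.00364 + 0.00332j  (running Σ = -0.00359 + 0.00367j)
  m=-3: -0.12519 - 0.03542j × 0.06918 - 0.00309j = -0.00877 - 0.00206j  (running Σ = -0.01236 + 0.00160j)
  m=-2: -0.09636 - 0.27259j × -0.25606 + 0.00763j = 0.02675 + 0.06906j  (running Σ = 0.01439 + 0.07067j)
  m=-1: -0.12584 + 0.17795j × 0.54414 - 0.00811j = -0.06703 + 0.09785j  (running Σ = -0.05264 + 0.16852j)
  m=0: -0.24382 + 0.00000j × -0.37674 + 0.00000j = 0.09186 + 0.00000j  (running Σ = 0.03922 + 0.16852j)
  m=1: 0.12584 + 0.17795j × -0.54414 - 0.00811j = -0.06703 - 0.09785j  (running Σ = -0.02781 + 0.07067j)
  m=2: -0.09636 + 0.27259j × -0.25606 - 0.00763j = 0.02675 - 0.06906j  (running Σ = -0.00106 + 0.00160j)
  m=3: 0.12519 - 0.03542j × -0.06918 - 0.00309j = -0.00877 + 0.00206j  (running Σ = -0.00983 + 0.00367j)
  m=4: 0.32353 + 0.26139j × -0.01182 - 0.00071j = -0.00364 - 0.00332j  (running Σ = -0.01347 + 0.00035j)
  m=5: -0.01887 + 0.29424j × -0.00119 - 0.00009j = 0.00005 - 0.00035j  (running Σ = -0.01342 - 0.00000j)
Σ over m = -0.01342 - 0.00000j; ×(4π/11) → -0.01533 - 0.00000j. Real part: -0.015334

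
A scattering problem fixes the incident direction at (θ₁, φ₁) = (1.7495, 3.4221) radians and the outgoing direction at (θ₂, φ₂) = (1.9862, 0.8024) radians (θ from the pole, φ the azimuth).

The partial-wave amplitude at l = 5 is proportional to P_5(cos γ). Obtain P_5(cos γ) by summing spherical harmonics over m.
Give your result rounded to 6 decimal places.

0.377987

Expand P_5 via completeness: Σ_{m} conj(Y_{5,m}) at Ω₁ times Y_{5,m} at Ω₂ —
  m=-5: Y*=-0.07173 - 0.42228j  Y=-0.19181 + 0.22754j  product 0.10985 + 0.06468j
  m=-4: Y*=-0.10615 - 0.22044j  Y=0.41413 - 0.02821j  product -0.05018 - 0.08830j
  m=-3: Y*=0.15721 + 0.17592j  Y=-0.09160 - 0.08270j  product 0.00015 - 0.02912j
  m=-2: Y*=0.22360 + 0.14050j  Y=-0.00995 - 0.29265j  product 0.03889 - 0.06683j
  m=-1: Y*=-0.17524 - 0.05049j  Y=-0.14726 + 0.15235j  product 0.03350 - 0.01926j
  m=+0: Y*=-0.26715 + 0.00000j  Y=-0.24876 + 0.00000j  product 0.06646 + 0.00000j
  m=+1: Y*=0.17524 - 0.05049j  Y=0.14726 + 0.15235j  product 0.03350 + 0.01926j
  m=+2: Y*=0.22360 - 0.14050j  Y=-0.00995 + 0.29265j  product 0.03889 + 0.06683j
  m=+3: Y*=-0.15721 + 0.17592j  Y=0.09160 - 0.08270j  product 0.00015 + 0.02912j
  m=+4: Y*=-0.10615 + 0.22044j  Y=0.41413 + 0.02821j  product -0.05018 + 0.08830j
  m=+5: Y*=0.07173 - 0.42228j  Y=0.19181 + 0.22754j  product 0.10985 - 0.06468j
Σ over m = 0.33087 + 0.00000j; ×(4π/11) → 0.37799 + 0.00000j. Real part: 0.377987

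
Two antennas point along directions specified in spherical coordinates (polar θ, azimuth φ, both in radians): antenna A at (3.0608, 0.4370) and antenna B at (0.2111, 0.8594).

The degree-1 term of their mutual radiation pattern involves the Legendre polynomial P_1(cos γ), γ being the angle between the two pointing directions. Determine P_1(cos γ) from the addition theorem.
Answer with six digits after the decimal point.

-0.959187

Term-by-term m-sum for l=1 (normalisation 4π/3 = 4.188790):
  m=-1: Y*=+0.025263+0.011801i  Y=+0.047265-0.054834i  product +0.001841-0.000828i
  m=+0: Y*=-0.487009-0.000000i  Y=+0.477756+0.000000i  product -0.232671-0.000000i
  m=+1: Y*=-0.025263+0.011801i  Y=-0.047265-0.054834i  product +0.001841+0.000828i
Accumulated sum -0.228989+0.000000i; after 4π/(2l+1) scaling, -0.959187+0.000000i ⇒ P_1 = -0.959187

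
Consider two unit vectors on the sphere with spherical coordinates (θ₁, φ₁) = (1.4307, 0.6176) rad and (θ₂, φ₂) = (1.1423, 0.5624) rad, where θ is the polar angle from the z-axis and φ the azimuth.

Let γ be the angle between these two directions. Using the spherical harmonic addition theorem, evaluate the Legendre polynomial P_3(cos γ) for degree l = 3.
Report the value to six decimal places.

Summing Y*_{l m}(θ₁,φ₁)·Y_{l m}(θ₂,φ₂) over m ∈ [−3, 3]; prefactor 4π/(2·3+1) = 1.795196:
  m=-3: Y*=-0.112726+0.389080i  Y=-0.036466-0.311860i  product +0.125449+0.020966i
  m=-2: Y*=+0.046082+0.132120i  Y=+0.151548-0.316961i  product +0.048861+0.005416i
  m=-1: Y*=-0.235462-0.167247i  Y=-0.034016+0.021440i  product +0.011595+0.000641i
  m=+0: Y*=-0.151249-0.000000i  Y=-0.331321+0.000000i  product +0.050112+0.000000i
  m=+1: Y*=+0.235462-0.167247i  Y=+0.034016+0.021440i  product +0.011595-0.000641i
  m=+2: Y*=+0.046082-0.132120i  Y=+0.151548+0.316961i  product +0.048861-0.005416i
  m=+3: Y*=+0.112726+0.389080i  Y=+0.036466-0.311860i  product +0.125449-0.020966i
Accumulated sum +0.421922+0.000000i; after 4π/(2l+1) scaling, +0.757432+0.000000i ⇒ P_3 = 0.757432

0.757432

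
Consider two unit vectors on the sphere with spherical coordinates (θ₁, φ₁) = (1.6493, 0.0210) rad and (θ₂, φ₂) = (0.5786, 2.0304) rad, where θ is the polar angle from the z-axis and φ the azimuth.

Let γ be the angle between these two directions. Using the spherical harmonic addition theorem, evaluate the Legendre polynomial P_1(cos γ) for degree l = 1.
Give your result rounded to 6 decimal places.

Summing Y*_{l m}(θ₁,φ₁)·Y_{l m}(θ₂,φ₂) over m ∈ [−1, 1]; prefactor 4π/(2·1+1) = 4.188790:
  m=-1: (0.344354, 0.007233) × (-0.083810, -0.169328) = (-0.027636, -0.058915)  (running Σ = (-0.027636, -0.058915))
  m=0: (-0.038318, -0.000000) × (0.409072, 0.000000) = (-0.015675, -0.000000)  (running Σ = (-0.043310, -0.058915))
  m=1: (-0.344354, 0.007233) × (0.083810, -0.169328) = (-0.027636, 0.058915)  (running Σ = (-0.070946, 0.000000))
Σ over m = (-0.070946, 0.000000); ×(4π/3) → (-0.297178, 0.000000). Real part: -0.297178

-0.297178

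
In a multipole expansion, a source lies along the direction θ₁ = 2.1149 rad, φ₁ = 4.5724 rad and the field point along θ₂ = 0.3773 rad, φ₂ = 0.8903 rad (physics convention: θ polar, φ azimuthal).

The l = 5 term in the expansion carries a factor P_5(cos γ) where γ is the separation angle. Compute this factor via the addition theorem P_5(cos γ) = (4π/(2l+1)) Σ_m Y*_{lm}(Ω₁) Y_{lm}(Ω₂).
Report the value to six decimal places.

Expand P_5 via completeness: Σ_{m} conj(Y_{5,m}) at Ω₁ times Y_{5,m} at Ω₂ —
  m=-5: (-0.137081, -0.162767) × (-0.000813, 0.003043) = (0.000607, -0.000285)  (running Σ = (0.000607, -0.000285))
  m=-4: (-0.344962, 0.216253) × (-0.022956, 0.010241) = (0.005704, -0.008497)  (running Σ = (0.006311, -0.008782))
  m=-3: (0.124713, 0.279291) × (-0.104505, -0.053176) = (0.001819, -0.035819)  (running Σ = (0.008130, -0.044601))
  m=-2: (-0.121042, 0.034803) × (-0.070940, -0.333150) = (0.020181, 0.037856)  (running Σ = (0.028311, -0.006745))
  m=-1: (0.047550, 0.337449) × (0.340503, -0.420643) = (0.158136, 0.094901)  (running Σ = (0.186447, 0.088156))
  m=0: (-0.046389, -0.000000) × (0.169594, 0.000000) = (-0.007867, -0.000000)  (running Σ = (0.178580, 0.088156))
  m=1: (-0.047550, 0.337449) × (-0.340503, -0.420643) = (0.158136, -0.094901)  (running Σ = (0.336716, -0.006745))
  m=2: (-0.121042, -0.034803) × (-0.070940, 0.333150) = (0.020181, -0.037856)  (running Σ = (0.356898, -0.044601))
  m=3: (-0.124713, 0.279291) × (0.104505, -0.053176) = (0.001819, 0.035819)  (running Σ = (0.358716, -0.008782))
  m=4: (-0.344962, -0.216253) × (-0.022956, -0.010241) = (0.005704, 0.008497)  (running Σ = (0.364421, -0.000285))
  m=5: (0.137081, -0.162767) × (0.000813, 0.003043) = (0.000607, 0.000285)  (running Σ = (0.365027, 0.000000))
Total Σ_m = (0.365027, 0.000000). Multiply by 1.142397: (0.417006, 0.000000). P_5(cos γ) = 0.417006

0.417006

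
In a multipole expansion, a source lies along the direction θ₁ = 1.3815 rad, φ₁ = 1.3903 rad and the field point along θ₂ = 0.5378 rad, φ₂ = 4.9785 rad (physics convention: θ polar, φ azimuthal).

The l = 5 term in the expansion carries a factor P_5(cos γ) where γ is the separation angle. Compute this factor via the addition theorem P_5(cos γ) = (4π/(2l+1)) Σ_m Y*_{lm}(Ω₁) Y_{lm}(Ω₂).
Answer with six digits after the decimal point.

-0.346356

Addition theorem: P_5(cos γ) = (4π/11) Σ_m Y*_{lm}(Ω₁) Y_{lm}(Ω₂), m = −5…5:
  term(m=-5) = 0.00427 + 0.00548j   from Y*(Ω₁)=0.33289 + 0.26282j, Y(Ω₂)=0.01590 + 0.00389j
  term(m=-4) = -0.00477 - 0.02179j   from Y*(Ω₁)=0.19285 - 0.16982j, Y(Ω₂)=0.04209 - 0.07590j
  term(m=-3) = 0.01340 - 0.05699j   from Y*(Ω₁)=0.11509 + 0.19135j, Y(Ω₂)=-0.18777 - 0.18298j
  term(m=-2) = -0.07984 + 0.09922j   from Y*(Ω₁)=0.25721 - 0.09711j, Y(Ω₂)=-0.39914 + 0.23505j
  term(m=-1) = -0.05184 + 0.02482j   from Y*(Ω₁)=0.02996 + 0.16420j, Y(Ω₂)=0.09055 + 0.33221j
  term(m=+0) = -0.06563 + 0.00000j   from Y*(Ω₁)=0.27729 + 0.00000j, Y(Ω₂)=-0.23670 + 0.00000j
  term(m=+1) = -0.05184 - 0.02482j   from Y*(Ω₁)=-0.02996 + 0.16420j, Y(Ω₂)=-0.09055 + 0.33221j
  term(m=+2) = -0.07984 - 0.09922j   from Y*(Ω₁)=0.25721 + 0.09711j, Y(Ω₂)=-0.39914 - 0.23505j
  term(m=+3) = 0.01340 + 0.05699j   from Y*(Ω₁)=-0.11509 + 0.19135j, Y(Ω₂)=0.18777 - 0.18298j
  term(m=+4) = -0.00477 + 0.02179j   from Y*(Ω₁)=0.19285 + 0.16982j, Y(Ω₂)=0.04209 + 0.07590j
  term(m=+5) = 0.00427 - 0.00548j   from Y*(Ω₁)=-0.33289 + 0.26282j, Y(Ω₂)=-0.01590 + 0.00389j
Accumulated sum -0.30318 - 0.00000j; after 4π/(2l+1) scaling, -0.34636 - 0.00000j ⇒ P_5 = -0.346356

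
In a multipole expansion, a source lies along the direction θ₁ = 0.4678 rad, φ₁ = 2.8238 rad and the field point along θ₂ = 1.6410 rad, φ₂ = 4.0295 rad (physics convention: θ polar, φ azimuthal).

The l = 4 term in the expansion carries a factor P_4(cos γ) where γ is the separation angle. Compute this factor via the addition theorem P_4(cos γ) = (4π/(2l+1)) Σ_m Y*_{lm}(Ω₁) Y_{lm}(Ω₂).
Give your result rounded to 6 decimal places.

0.339395

Term-by-term m-sum for l=4 (normalisation 4π/9 = 1.396263):
  term(m=-4) = (0.000883, 0.007968)   from Y*(Ω₁)=(0.005400, -0.017481), Y(Ω₂)=(-0.401865, 0.174681)
  term(m=-3) = (0.007937, -0.004087)   from Y*(Ω₁)=(-0.059302, 0.083521), Y(Ω₂)=(-0.077389, -0.040081)
  term(m=-2) = (0.074547, 0.066739)   from Y*(Ω₁)=(0.250513, -0.184804), Y(Ω₂)=(0.065435, 0.314681)
  term(m=-1) = (0.017196, -0.044989)   from Y*(Ω₁)=(-0.466051, 0.153303), Y(Ω₂)=(-0.061949, 0.076156)
  term(m=+0) = (0.041947, 0.000000)   from Y*(Ω₁)=(0.138976, -0.000000), Y(Ω₂)=(0.301831, 0.000000)
  term(m=+1) = (0.017196, 0.044989)   from Y*(Ω₁)=(0.466051, 0.153303), Y(Ω₂)=(0.061949, 0.076156)
  term(m=+2) = (0.074547, -0.066739)   from Y*(Ω₁)=(0.250513, 0.184804), Y(Ω₂)=(0.065435, -0.314681)
  term(m=+3) = (0.007937, 0.004087)   from Y*(Ω₁)=(0.059302, 0.083521), Y(Ω₂)=(0.077389, -0.040081)
  term(m=+4) = (0.000883, -0.007968)   from Y*(Ω₁)=(0.005400, 0.017481), Y(Ω₂)=(-0.401865, -0.174681)
Σ over m = (0.243074, -0.000000); ×(4π/9) → (0.339395, -0.000000). Real part: 0.339395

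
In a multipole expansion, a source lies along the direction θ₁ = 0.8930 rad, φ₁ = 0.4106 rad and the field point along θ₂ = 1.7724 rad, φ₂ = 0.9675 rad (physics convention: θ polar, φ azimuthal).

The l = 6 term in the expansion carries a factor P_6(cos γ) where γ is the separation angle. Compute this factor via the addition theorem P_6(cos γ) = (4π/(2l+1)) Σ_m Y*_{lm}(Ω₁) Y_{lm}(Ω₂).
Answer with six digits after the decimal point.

Expand P_6 via completeness: Σ_{m} conj(Y_{6,m}) at Ω₁ times Y_{6,m} at Ω₂ —
  term(m=-6) = (-0.045194, 0.009152)   from Y*(Ω₁)=(-0.084052, 0.067691), Y(Ω₂)=(0.379347, 0.196618)
  term(m=-5) = (0.085298, 0.031823)   from Y*(Ω₁)=(-0.139562, 0.266638), Y(Ω₂)=(-0.037748, -0.300142)
  term(m=-4) = (0.049010, 0.063567)   from Y*(Ω₁)=(-0.031252, 0.435709), Y(Ω₂)=(0.137119, -0.122318)
  term(m=-3) = (-0.008012, -0.079929)   from Y*(Ω₁)=(0.085099, 0.241342), Y(Ω₂)=(-0.304973, -0.074339)
  term(m=-2) = (-0.008810, 0.017917)   from Y*(Ω₁)=(-0.131334, -0.141092), Y(Ω₂)=(-0.036897, -0.096788)
  term(m=-1) = (0.090057, -0.056073)   from Y*(Ω₁)=(-0.312578, -0.136079), Y(Ω₂)=(-0.176553, 0.256250)
  term(m=+0) = (-0.008424, 0.000000)   from Y*(Ω₁)=(0.103417, -0.000000), Y(Ω₂)=(-0.081459, 0.000000)
  term(m=+1) = (0.090057, 0.056073)   from Y*(Ω₁)=(0.312578, -0.136079), Y(Ω₂)=(0.176553, 0.256250)
  term(m=+2) = (-0.008810, -0.017917)   from Y*(Ω₁)=(-0.131334, 0.141092), Y(Ω₂)=(-0.036897, 0.096788)
  term(m=+3) = (-0.008012, 0.079929)   from Y*(Ω₁)=(-0.085099, 0.241342), Y(Ω₂)=(0.304973, -0.074339)
  term(m=+4) = (0.049010, -0.063567)   from Y*(Ω₁)=(-0.031252, -0.435709), Y(Ω₂)=(0.137119, 0.122318)
  term(m=+5) = (0.085298, -0.031823)   from Y*(Ω₁)=(0.139562, 0.266638), Y(Ω₂)=(0.037748, -0.300142)
  term(m=+6) = (-0.045194, -0.009152)   from Y*(Ω₁)=(-0.084052, -0.067691), Y(Ω₂)=(0.379347, -0.196618)
Accumulated sum (0.316273, -0.000000); after 4π/(2l+1) scaling, (0.305723, -0.000000) ⇒ P_6 = 0.305723

0.305723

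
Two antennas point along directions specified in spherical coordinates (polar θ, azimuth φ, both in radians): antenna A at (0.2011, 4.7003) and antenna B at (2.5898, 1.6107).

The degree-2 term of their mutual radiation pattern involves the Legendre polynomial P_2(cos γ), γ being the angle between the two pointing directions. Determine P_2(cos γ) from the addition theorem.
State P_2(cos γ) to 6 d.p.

Summing Y*_{l m}(θ₁,φ₁)·Y_{l m}(θ₂,φ₂) over m ∈ [−2, 2]; prefactor 4π/(2·2+1) = 2.513274:
  [-2]  conj(Y_{2,-2})(Ω₁) = (-0.015407, 0.000373) ; Y_{2,-2}(Ω₂) = (-0.105811, 0.008462) ; Δ = (0.001627, -0.000170)
  [-1]  conj(Y_{2,-1})(Ω₁) = (-0.001828, -0.151194) ; Y_{2,-1}(Ω₂) = (0.013758, 0.344602) ; Δ = (0.052076, -0.002710)
  [+0]  conj(Y_{2,0})(Ω₁) = (0.593032, -0.000000) ; Y_{2,0}(Ω₂) = (0.370773, 0.000000) ; Δ = (0.219880, 0.000000)
  [+1]  conj(Y_{2,1})(Ω₁) = (0.001828, -0.151194) ; Y_{2,1}(Ω₂) = (-0.013758, 0.344602) ; Δ = (0.052076, 0.002710)
  [+2]  conj(Y_{2,2})(Ω₁) = (-0.015407, -0.000373) ; Y_{2,2}(Ω₂) = (-0.105811, -0.008462) ; Δ = (0.001627, 0.000170)
Total Σ_m = (0.327287, -0.000000). Multiply by 2.513274: (0.822563, -0.000000). P_2(cos γ) = 0.822563

0.822563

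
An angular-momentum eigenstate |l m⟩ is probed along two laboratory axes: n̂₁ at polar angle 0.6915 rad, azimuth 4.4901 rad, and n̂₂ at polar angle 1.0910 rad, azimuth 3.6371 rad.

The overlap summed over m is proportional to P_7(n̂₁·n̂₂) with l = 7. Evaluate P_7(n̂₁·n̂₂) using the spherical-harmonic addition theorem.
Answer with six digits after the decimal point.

0.053952

Addition theorem: P_7(cos γ) = (4π/15) Σ_m Y*_{lm}(Ω₁) Y_{lm}(Ω₂), m = −7…7:
  term(m=-7) = 0.00441 - 0.00142j   from Y*(Ω₁)=0.02144 + 0.00032j, Y(Ω₂)=0.20471 - 0.06942j
  term(m=-6) = 0.01609 - 0.03748j   from Y*(Ω₁)=-0.02276 + 0.09421j, Y(Ω₂)=-0.41489 - 0.07060j
  term(m=-5) = -0.04009 - 0.08356j   from Y*(Ω₁)=-0.23284 - 0.11517j, Y(Ω₂)=0.28095 + 0.21988j
  term(m=-4) = 0.02049 + 0.00568j   from Y*(Ω₁)=0.27762 - 0.34215j, Y(Ω₂)=0.01929 + 0.04423j
  term(m=-3) = 0.11994 - 0.07903j   from Y*(Ω₁)=0.25169 + 0.31975j, Y(Ω₂)=0.02971 - 0.35174j
  term(m=-2) = 0.00006 - 0.00041j   from Y*(Ω₁)=-0.00339 + 0.00161j, Y(Ω₂)=-0.06058 + 0.09251j
  term(m=-1) = -0.07891 - 0.09037j   from Y*(Ω₁)=0.08578 + 0.37952j, Y(Ω₂)=-0.27126 + 0.14661j
  term(m=+0) = -0.01959 + 0.00000j   from Y*(Ω₁)=-0.12930 + 0.00000j, Y(Ω₂)=0.15147 + 0.00000j
  term(m=+1) = -0.07891 + 0.09037j   from Y*(Ω₁)=-0.08578 + 0.37952j, Y(Ω₂)=0.27126 + 0.14661j
  term(m=+2) = 0.00006 + 0.00041j   from Y*(Ω₁)=-0.00339 - 0.00161j, Y(Ω₂)=-0.06058 - 0.09251j
  term(m=+3) = 0.11994 + 0.07903j   from Y*(Ω₁)=-0.25169 + 0.31975j, Y(Ω₂)=-0.02971 - 0.35174j
  term(m=+4) = 0.02049 - 0.00568j   from Y*(Ω₁)=0.27762 + 0.34215j, Y(Ω₂)=0.01929 - 0.04423j
  term(m=+5) = -0.04009 + 0.08356j   from Y*(Ω₁)=0.23284 - 0.11517j, Y(Ω₂)=-0.28095 + 0.21988j
  term(m=+6) = 0.01609 + 0.03748j   from Y*(Ω₁)=-0.02276 - 0.09421j, Y(Ω₂)=-0.41489 + 0.07060j
  term(m=+7) = 0.00441 + 0.00142j   from Y*(Ω₁)=-0.02144 + 0.00032j, Y(Ω₂)=-0.20471 - 0.06942j
Accumulated sum 0.06440 - 0.00000j; after 4π/(2l+1) scaling, 0.05395 - 0.00000j ⇒ P_7 = 0.053952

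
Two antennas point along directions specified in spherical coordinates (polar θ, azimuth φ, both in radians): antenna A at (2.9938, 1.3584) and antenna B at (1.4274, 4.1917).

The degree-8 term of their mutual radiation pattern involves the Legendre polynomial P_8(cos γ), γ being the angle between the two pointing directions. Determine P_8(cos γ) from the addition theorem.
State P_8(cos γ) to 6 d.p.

-0.209225

Addition theorem: P_8(cos γ) = (4π/17) Σ_m Y*_{lm}(Ω₁) Y_{lm}(Ω₂), m = −8…8:
  m=-8: (-0.000000, -0.000000) × (-0.246801, -0.405378) = (-0.000000, 0.000000)  (running Σ = (-0.000000, 0.000000))
  m=-7: (0.000003, 0.000000) × (-0.132188, 0.240122) = (-0.000000, 0.000001)  (running Σ = (-0.000001, 0.000001))
  m=-6: (-0.000015, 0.000050) × (-0.245399, 0.004285) = (0.000004, -0.000012)  (running Σ = (0.000003, -0.000012))
  m=-5: (-0.000568, -0.000317) × (0.152369, 0.255260) = (-0.000006, -0.000193)  (running Σ = (-0.000003, -0.000205))
  m=-4: (0.003968, -0.004513) × (-0.078898, 0.140405) = (0.000321, 0.000913)  (running Σ = (0.000318, 0.000708))
  m=-3: (0.024439, 0.033018) × (0.300756, -0.002625) = (0.007437, 0.009866)  (running Σ = (0.007755, 0.010574))
  m=-2: (-0.180449, 0.081623) × (0.061354, 0.104855) = (-0.019630, -0.013913)  (running Σ = (-0.011875, -0.003339))
  m=-1: (-0.125662, -0.582717) × (0.149459, -0.260619) = (-0.170649, -0.054342)  (running Σ = (-0.182524, -0.057681))
  m=0: (0.748478, -0.000000) × (0.109562, 0.000000) = (0.082005, 0.000000)  (running Σ = (-0.100519, -0.057681))
  m=1: (0.125662, -0.582717) × (-0.149459, -0.260619) = (-0.170649, 0.054342)  (running Σ = (-0.271168, -0.003339))
  m=2: (-0.180449, -0.081623) × (0.061354, -0.104855) = (-0.019630, 0.013913)  (running Σ = (-0.290798, 0.010574))
  m=3: (-0.024439, 0.033018) × (-0.300756, -0.002625) = (0.007437, -0.009866)  (running Σ = (-0.283361, 0.000708))
  m=4: (0.003968, 0.004513) × (-0.078898, -0.140405) = (0.000321, -0.000913)  (running Σ = (-0.283040, -0.000205))
  m=5: (0.000568, -0.000317) × (-0.152369, 0.255260) = (-0.000006, 0.000193)  (running Σ = (-0.283046, -0.000012))
  m=6: (-0.000015, -0.000050) × (-0.245399, -0.004285) = (0.000004, 0.000012)  (running Σ = (-0.283042, 0.000001))
  m=7: (-0.000003, 0.000000) × (0.132188, 0.240122) = (-0.000000, -0.000001)  (running Σ = (-0.283043, 0.000000))
  m=8: (-0.000000, 0.000000) × (-0.246801, 0.405378) = (-0.000000, -0.000000)  (running Σ = (-0.283043, 0.000000))
Accumulated sum (-0.283043, 0.000000); after 4π/(2l+1) scaling, (-0.209225, 0.000000) ⇒ P_8 = -0.209225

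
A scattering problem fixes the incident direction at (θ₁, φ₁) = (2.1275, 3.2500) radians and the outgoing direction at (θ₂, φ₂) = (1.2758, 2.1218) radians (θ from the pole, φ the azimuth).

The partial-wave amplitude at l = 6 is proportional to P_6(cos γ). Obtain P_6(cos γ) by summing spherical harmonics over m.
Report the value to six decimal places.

-0.092058

Summing Y*_{l m}(θ₁,φ₁)·Y_{l m}(θ₂,φ₂) over m ∈ [−6, 6]; prefactor 4π/(2·6+1) = 0.966644:
  m=-6: Y*=0.14397 + 0.10955j  Y=0.36565 - 0.06067j  product 0.05929 + 0.03132j
  m=-5: Y*=0.33413 + 0.20122j  Y=-0.14709 + 0.36135j  product -0.12186 + 0.09114j
  m=-4: Y*=0.34839 + 0.16131j  Y=0.01242 + 0.01692j  product 0.00160 + 0.00790j
  m=-3: Y*=0.01420 + 0.00479j  Y=-0.34226 + 0.02820j  product -0.00500 - 0.00124j
  m=-2: Y*=-0.33316 - 0.07339j  Y=0.03849 - 0.07600j  product -0.01840 + 0.02250j
  m=-1: Y*=-0.14763 - 0.01607j  Y=-0.16200 - 0.26363j  product 0.01968 + 0.04152j
  m=+0: Y*=0.30440 + 0.00000j  Y=0.11215 + 0.00000j  product 0.03414 + 0.00000j
  m=+1: Y*=0.14763 - 0.01607j  Y=0.16200 - 0.26363j  product 0.01968 - 0.04152j
  m=+2: Y*=-0.33316 + 0.07339j  Y=0.03849 + 0.07600j  product -0.01840 - 0.02250j
  m=+3: Y*=-0.01420 + 0.00479j  Y=0.34226 + 0.02820j  product -0.00500 + 0.00124j
  m=+4: Y*=0.34839 - 0.16131j  Y=0.01242 - 0.01692j  product 0.00160 - 0.00790j
  m=+5: Y*=-0.33413 + 0.20122j  Y=0.14709 + 0.36135j  product -0.12186 - 0.09114j
  m=+6: Y*=0.14397 - 0.10955j  Y=0.36565 + 0.06067j  product 0.05929 - 0.03132j
Σ over m = -0.09523 + 0.00000j; ×(4π/13) → -0.09206 + 0.00000j. Real part: -0.092058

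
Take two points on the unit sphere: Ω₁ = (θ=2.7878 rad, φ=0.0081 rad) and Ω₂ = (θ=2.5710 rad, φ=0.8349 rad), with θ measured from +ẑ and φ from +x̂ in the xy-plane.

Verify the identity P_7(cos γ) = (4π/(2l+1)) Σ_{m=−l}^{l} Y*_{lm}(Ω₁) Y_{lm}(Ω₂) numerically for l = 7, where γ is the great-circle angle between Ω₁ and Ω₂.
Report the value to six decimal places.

Addition theorem: P_7(cos γ) = (4π/15) Σ_m Y*_{lm}(Ω₁) Y_{lm}(Ω₂), m = −7…7:
  m=-7: 0.00030 + 0.00002j × 0.00607 + 0.00285j = 0.00000 + 0.00000j  (running Σ = 0.00000 + 0.00000j)
  m=-6: -0.00303 - 0.00015j × -0.01144 - 0.03739j = 0.00003 + 0.00012j  (running Σ = 0.00003 + 0.00012j)
  m=-5: 0.01911 + 0.00077j × -0.07093 + 0.11890j = -0.00145 + 0.00222j  (running Σ = -0.00142 + 0.00233j)
  m=-4: -0.08366 - 0.00271j × 0.31992 - 0.06419j = -0.02694 + 0.00450j  (running Σ = -0.02836 + 0.00684j)
  m=-3: 0.25598 + 0.00622j × -0.39227 - 0.29017j = -0.09861 - 0.07672j  (running Σ = -0.12696 - 0.06988j)
  m=-2: -0.50968 - 0.00826j × 0.03351 + 0.33733j = -0.01429 - 0.17221j  (running Σ = -0.14125 - 0.24209j)
  m=-1: 0.50487 + 0.00409j × -0.12217 + 0.13490j = -0.06223 + 0.06761j  (running Σ = -0.20348 - 0.17448j)
  m=0: 0.13521 + 0.00000j × 0.40867 + 0.00000j = 0.05525 + 0.00000j  (running Σ = -0.14823 - 0.17448j)
  m=1: -0.50487 + 0.00409j × 0.12217 + 0.13490j = -0.06223 - 0.06761j  (running Σ = -0.21046 - 0.24209j)
  m=2: -0.50968 + 0.00826j × 0.03351 - 0.33733j = -0.01429 + 0.17221j  (running Σ = -0.22475 - 0.06988j)
  m=3: -0.25598 + 0.00622j × 0.39227 - 0.29017j = -0.09861 + 0.07672j  (running Σ = -0.32336 + 0.00684j)
  m=4: -0.08366 + 0.00271j × 0.31992 + 0.06419j = -0.02694 - 0.00450j  (running Σ = -0.35030 + 0.00233j)
  m=5: -0.01911 + 0.00077j × 0.07093 + 0.11890j = -0.00145 - 0.00222j  (running Σ = -0.35174 + 0.00012j)
  m=6: -0.00303 + 0.00015j × -0.01144 + 0.03739j = 0.00003 - 0.00012j  (running Σ = -0.35171 + 0.00000j)
  m=7: -0.00030 + 0.00002j × -0.00607 + 0.00285j = 0.00000 - 0.00000j  (running Σ = -0.35171 - 0.00000j)
Total Σ_m = -0.35171 - 0.00000j. Multiply by 0.837758: -0.29465 - 0.00000j. P_7(cos γ) = -0.294650

-0.294650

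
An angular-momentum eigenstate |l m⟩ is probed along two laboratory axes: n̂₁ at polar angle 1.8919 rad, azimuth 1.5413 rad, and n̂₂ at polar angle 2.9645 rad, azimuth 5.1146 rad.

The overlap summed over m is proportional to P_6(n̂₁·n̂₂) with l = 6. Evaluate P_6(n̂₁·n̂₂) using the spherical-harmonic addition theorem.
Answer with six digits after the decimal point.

-0.159209

Addition theorem: P_6(cos γ) = (4π/13) Σ_m Y*_{lm}(Ω₁) Y_{lm}(Ω₂), m = −6…6:
  m=-6: -0.34712 + 0.06208j × 0.00001 + 0.00001j = -0.00000 - 0.00000j  (running Σ = -0.00000 - 0.00000j)
  m=-5: -0.05970 - 0.40189j × -0.00025 + 0.00012j = 0.00006 + 0.00009j  (running Σ = 0.00006 + 0.00009j)
  m=-4: 0.02750 - 0.00326j × -0.00013 - 0.00332j = -0.00001 - 0.00009j  (running Σ = 0.00004 + 0.00000j)
  m=-3: -0.02956 - 0.33317j × 0.02509 + 0.00956j = 0.00244 - 0.00864j  (running Σ = 0.00249 - 0.00864j)
  m=-2: 0.13629 - 0.00805j × -0.10194 + 0.10590j = -0.01304 + 0.01525j  (running Σ = -0.01055 + 0.00661j)
  m=-1: -0.00851 - 0.28847j × -0.19337 - 0.45457j = -0.12948 + 0.05965j  (running Σ = -0.14003 + 0.06626j)
  m=0: 0.16286 + 0.00000j × 0.70837 + 0.00000j = 0.11537 + 0.00000j  (running Σ = -0.02467 + 0.06626j)
  m=1: 0.00851 - 0.28847j × 0.19337 - 0.45457j = -0.12948 - 0.05965j  (running Σ = -0.15415 + 0.00661j)
  m=2: 0.13629 + 0.00805j × -0.10194 - 0.10590j = -0.01304 - 0.01525j  (running Σ = -0.16719 - 0.00864j)
  m=3: 0.02956 - 0.33317j × -0.02509 + 0.00956j = 0.00244 + 0.00864j  (running Σ = -0.16475 + 0.00000j)
  m=4: 0.02750 + 0.00326j × -0.00013 + 0.00332j = -0.00001 + 0.00009j  (running Σ = -0.16476 + 0.00009j)
  m=5: 0.05970 - 0.40189j × 0.00025 + 0.00012j = 0.00006 - 0.00009j  (running Σ = -0.16470 - 0.00000j)
  m=6: -0.34712 - 0.06208j × 0.00001 - 0.00001j = -0.00000 + 0.00000j  (running Σ = -0.16470 - 0.00000j)
Accumulated sum -0.16470 - 0.00000j; after 4π/(2l+1) scaling, -0.15921 - 0.00000j ⇒ P_6 = -0.159209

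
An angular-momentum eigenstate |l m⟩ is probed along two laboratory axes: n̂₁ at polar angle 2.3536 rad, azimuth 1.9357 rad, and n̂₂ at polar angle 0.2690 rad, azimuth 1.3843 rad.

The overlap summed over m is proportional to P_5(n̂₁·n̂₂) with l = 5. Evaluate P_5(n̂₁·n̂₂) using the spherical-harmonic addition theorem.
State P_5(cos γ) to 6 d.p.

-0.045455

Expand P_5 via completeness: Σ_{m} conj(Y_{5,m}) at Ω₁ times Y_{5,m} at Ω₂ —
  term(m=-5) = (-0.000047, 0.000019)   from Y*(Ω₁)=(-0.080455, -0.020863), Y(Ω₂)=(0.000494, -0.000367)
  term(m=-4) = (0.001095, -0.001486)   from Y*(Ω₁)=(-0.029012, -0.259862), Y(Ω₂)=(0.005184, 0.004791)
  term(m=-3) = (-0.001707, 0.020423)   from Y*(Ω₁)=(0.380886, -0.196402), Y(Ω₂)=(-0.025383, 0.040532)
  term(m=-2) = (-0.027524, -0.054455)   from Y*(Ω₁)=(0.220380, 0.197146), Y(Ω₂)=(-0.192160, -0.075194)
  term(m=-1) = (-0.077470, -0.047647)   from Y*(Ω₁)=(0.062232, -0.162905), Y(Ω₂)=(0.096702, -0.512495)
  term(m=+0) = (0.171519, 0.000000)   from Y*(Ω₁)=(0.349014, -0.000000), Y(Ω₂)=(0.491441, 0.000000)
  term(m=+1) = (-0.077470, 0.047647)   from Y*(Ω₁)=(-0.062232, -0.162905), Y(Ω₂)=(-0.096702, -0.512495)
  term(m=+2) = (-0.027524, 0.054455)   from Y*(Ω₁)=(0.220380, -0.197146), Y(Ω₂)=(-0.192160, 0.075194)
  term(m=+3) = (-0.001707, -0.020423)   from Y*(Ω₁)=(-0.380886, -0.196402), Y(Ω₂)=(0.025383, 0.040532)
  term(m=+4) = (0.001095, 0.001486)   from Y*(Ω₁)=(-0.029012, 0.259862), Y(Ω₂)=(0.005184, -0.004791)
  term(m=+5) = (-0.000047, -0.000019)   from Y*(Ω₁)=(0.080455, -0.020863), Y(Ω₂)=(-0.000494, -0.000367)
Σ over m = (-0.039789, 0.000000); ×(4π/11) → (-0.045455, 0.000000). Real part: -0.045455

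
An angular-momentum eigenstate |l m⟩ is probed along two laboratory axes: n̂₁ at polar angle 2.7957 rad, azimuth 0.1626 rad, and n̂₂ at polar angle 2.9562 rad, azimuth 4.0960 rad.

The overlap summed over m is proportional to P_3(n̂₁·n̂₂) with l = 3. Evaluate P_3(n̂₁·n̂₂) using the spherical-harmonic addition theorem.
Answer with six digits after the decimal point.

Term-by-term m-sum for l=3 (normalisation 4π/7 = 1.795196):
  [-3]  conj(Y_{3,-3})(Ω₁) = (0.014363, 0.007621) ; Y_{3,-3}(Ω₂) = (0.002513, 0.000718) ; Δ = (0.000031, 0.000029)
  [-2]  conj(Y_{3,-2})(Ω₁) = (-0.104723, -0.035309) ; Y_{3,-2}(Ω₂) = (0.011318, 0.032199) ; Δ = (-0.000048, -0.003772)
  [-1]  conj(Y_{3,-1})(Ω₁) = (0.370356, 0.060756) ; Y_{3,-1}(Ω₂) = (-0.131903, 0.186180) ; Δ = (-0.060163, 0.060939)
  [+0]  conj(Y_{3,0})(Ω₁) = (-0.500376, -0.000000) ; Y_{3,0}(Ω₂) = (-0.671250, 0.000000) ; Δ = (0.335877, 0.000000)
  [+1]  conj(Y_{3,1})(Ω₁) = (-0.370356, 0.060756) ; Y_{3,1}(Ω₂) = (0.131903, 0.186180) ; Δ = (-0.060163, -0.060939)
  [+2]  conj(Y_{3,2})(Ω₁) = (-0.104723, 0.035309) ; Y_{3,2}(Ω₂) = (0.011318, -0.032199) ; Δ = (-0.000048, 0.003772)
  [+3]  conj(Y_{3,3})(Ω₁) = (-0.014363, 0.007621) ; Y_{3,3}(Ω₂) = (-0.002513, 0.000718) ; Δ = (0.000031, -0.000029)
Total Σ_m = (0.215516, -0.000000). Multiply by 1.795196: (0.386894, -0.000000). P_3(cos γ) = 0.386894

0.386894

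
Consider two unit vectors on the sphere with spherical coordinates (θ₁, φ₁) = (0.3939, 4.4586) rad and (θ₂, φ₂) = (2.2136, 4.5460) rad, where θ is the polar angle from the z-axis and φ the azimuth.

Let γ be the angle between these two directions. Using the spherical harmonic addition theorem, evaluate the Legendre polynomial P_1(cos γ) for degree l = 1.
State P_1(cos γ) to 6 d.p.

-0.247514

Term-by-term m-sum for l=1 (normalisation 4π/3 = 4.188790):
  term(m=-1) = 0.03653 - 0.00320j   from Y*(Ω₁)=-0.03329 - 0.12835j, Y(Ω₂)=-0.04580 + 0.27272j
  term(m=+0) = -0.13215 + 0.00000j   from Y*(Ω₁)=0.45118 + 0.00000j, Y(Ω₂)=-0.29289 + 0.00000j
  term(m=+1) = 0.03653 + 0.00320j   from Y*(Ω₁)=0.03329 - 0.12835j, Y(Ω₂)=0.04580 + 0.27272j
Total Σ_m = -0.05909 + 0.00000j. Multiply by 4.188790: -0.24751 + 0.00000j. P_1(cos γ) = -0.247514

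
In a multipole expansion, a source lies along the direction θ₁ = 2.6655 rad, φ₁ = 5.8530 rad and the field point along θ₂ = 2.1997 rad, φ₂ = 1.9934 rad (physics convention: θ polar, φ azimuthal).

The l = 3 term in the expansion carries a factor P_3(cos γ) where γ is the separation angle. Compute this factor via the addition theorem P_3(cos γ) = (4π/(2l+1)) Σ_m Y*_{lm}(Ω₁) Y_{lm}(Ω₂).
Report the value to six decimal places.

-0.329385

Expand P_3 via completeness: Σ_{m} conj(Y_{3,m}) at Ω₁ times Y_{3,m} at Ω₂ —
  m=-3: 0.01111 - 0.03860j × 0.21059 + 0.06583j = 0.00488 - 0.00740j  (running Σ = 0.00488 - 0.00740j)
  m=-2: -0.12443 + 0.14464j × 0.26089 - 0.29412j = 0.01008 + 0.07433j  (running Σ = 0.01496 + 0.06693j)
  m=-1: 0.39710 - 0.18221j × -0.07827 - 0.17406j = -0.06280 - 0.05486j  (running Σ = -0.04784 + 0.01208j)
  m=0: -0.31501 + 0.00000j × 0.27874 + 0.00000j = -0.08781 + 0.00000j  (running Σ = -0.13564 + 0.01208j)
  m=1: -0.39710 - 0.18221j × 0.07827 - 0.17406j = -0.06280 + 0.05486j  (running Σ = -0.19844 + 0.06693j)
  m=2: -0.12443 - 0.14464j × 0.26089 + 0.29412j = 0.01008 - 0.07433j  (running Σ = -0.18836 - 0.00740j)
  m=3: -0.01111 - 0.03860j × -0.21059 + 0.06583j = 0.00488 + 0.00740j  (running Σ = -0.18348 + 0.00000j)
Accumulated sum -0.18348 + 0.00000j; after 4π/(2l+1) scaling, -0.32938 + 0.00000j ⇒ P_3 = -0.329385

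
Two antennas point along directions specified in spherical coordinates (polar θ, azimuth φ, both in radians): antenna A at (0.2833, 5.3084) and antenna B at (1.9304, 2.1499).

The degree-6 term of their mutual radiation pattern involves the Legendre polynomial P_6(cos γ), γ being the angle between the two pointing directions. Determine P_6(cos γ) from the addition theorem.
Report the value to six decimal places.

0.173330

Expand P_6 via completeness: Σ_{m} conj(Y_{6,m}) at Ω₁ times Y_{6,m} at Ω₂ —
  [-6]  conj(Y_{6,-6})(Ω₁) = (0.000209, 0.000097) ; Y_{6,-6}(Ω₂) = (0.307070, -0.106219) ; Δ = (0.000074, 0.000008)
  [-5]  conj(Y_{6,-5})(Ω₁) = (0.000441, 0.002706) ; Y_{6,-5}(Ω₂) = (0.103080, -0.410409) ; Δ = (0.001156, 0.000098)
  [-4]  conj(Y_{6,-4})(Ω₁) = (-0.014465, 0.013681) ; Y_{6,-4}(Ω₂) = (-0.067300, -0.072880) ; Δ = (0.001971, 0.000133)
  [-3]  conj(Y_{6,-3})(Ω₁) = (-0.095245, -0.021022) ; Y_{6,-3}(Ω₂) = (0.303638, -0.051033) ; Δ = (-0.029993, -0.001523)
  [-2]  conj(Y_{6,-2})(Ω₁) = (-0.117167, -0.294395) ; Y_{6,-2}(Ω₂) = (0.082727, -0.188999) ; Δ = (-0.065333, -0.002210)
  [-1]  conj(Y_{6,-1})(Ω₁) = (0.334453, -0.493077) ; Y_{6,-1}(Ω₂) = (0.133010, 0.203414) ; Δ = (0.144785, 0.002448)
  [+0]  conj(Y_{6,0})(Ω₁) = (0.322353, -0.000000) ; Y_{6,0}(Ω₂) = (0.229537, 0.000000) ; Δ = (0.073992, 0.000000)
  [+1]  conj(Y_{6,1})(Ω₁) = (-0.334453, -0.493077) ; Y_{6,1}(Ω₂) = (-0.133010, 0.203414) ; Δ = (0.144785, -0.002448)
  [+2]  conj(Y_{6,2})(Ω₁) = (-0.117167, 0.294395) ; Y_{6,2}(Ω₂) = (0.082727, 0.188999) ; Δ = (-0.065333, 0.002210)
  [+3]  conj(Y_{6,3})(Ω₁) = (0.095245, -0.021022) ; Y_{6,3}(Ω₂) = (-0.303638, -0.051033) ; Δ = (-0.029993, 0.001523)
  [+4]  conj(Y_{6,4})(Ω₁) = (-0.014465, -0.013681) ; Y_{6,4}(Ω₂) = (-0.067300, 0.072880) ; Δ = (0.001971, -0.000133)
  [+5]  conj(Y_{6,5})(Ω₁) = (-0.000441, 0.002706) ; Y_{6,5}(Ω₂) = (-0.103080, -0.410409) ; Δ = (0.001156, -0.000098)
  [+6]  conj(Y_{6,6})(Ω₁) = (0.000209, -0.000097) ; Y_{6,6}(Ω₂) = (0.307070, 0.106219) ; Δ = (0.000074, -0.000008)
Σ over m = (0.179312, 0.000000); ×(4π/13) → (0.173330, 0.000000). Real part: 0.173330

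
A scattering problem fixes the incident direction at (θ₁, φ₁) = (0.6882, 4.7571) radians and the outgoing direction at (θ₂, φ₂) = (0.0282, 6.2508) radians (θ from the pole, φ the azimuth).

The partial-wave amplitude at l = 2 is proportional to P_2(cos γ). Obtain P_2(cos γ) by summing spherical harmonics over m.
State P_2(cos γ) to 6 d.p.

0.397367

Summing Y*_{l m}(θ₁,φ₁)·Y_{l m}(θ₂,φ₂) over m ∈ [−2, 2]; prefactor 4π/(2·2+1) = 2.513274:
  [-2]  conj(Y_{2,-2})(Ω₁) = -0.15521 - 0.01392j ; Y_{2,-2}(Ω₂) = 0.00031 + 0.00002j ; Δ = -0.00005 - 0.00001j
  [-1]  conj(Y_{2,-1})(Ω₁) = 0.01694 - 0.37862j ; Y_{2,-1}(Ω₂) = 0.02176 + 0.00071j ; Δ = 0.00064 - 0.00823j
  [+0]  conj(Y_{2,0})(Ω₁) = 0.24908 + 0.00000j ; Y_{2,0}(Ω₂) = 0.63003 + 0.00000j ; Δ = 0.15693 + 0.00000j
  [+1]  conj(Y_{2,1})(Ω₁) = -0.01694 - 0.37862j ; Y_{2,1}(Ω₂) = -0.02176 + 0.00071j ; Δ = 0.00064 + 0.00823j
  [+2]  conj(Y_{2,2})(Ω₁) = -0.15521 + 0.01392j ; Y_{2,2}(Ω₂) = 0.00031 - 0.00002j ; Δ = -0.00005 + 0.00001j
Σ over m = 0.15811 - 0.00000j; ×(4π/5) → 0.39737 - 0.00000j. Real part: 0.397367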